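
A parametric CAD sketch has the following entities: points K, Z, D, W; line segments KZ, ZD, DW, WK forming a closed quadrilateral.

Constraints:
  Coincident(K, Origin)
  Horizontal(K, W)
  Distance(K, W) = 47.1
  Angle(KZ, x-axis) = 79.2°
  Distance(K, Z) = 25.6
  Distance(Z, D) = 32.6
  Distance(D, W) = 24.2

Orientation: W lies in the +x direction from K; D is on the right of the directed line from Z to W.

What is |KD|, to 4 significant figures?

23.06

K is at the origin; KW is horizontal with |KW| = 47.1 and W in +x, so W = (47.1, 0). KZ runs at 79.2° with |KZ| = 25.6, so Z = (4.797, 25.15). D is determined by |ZD| = 32.6 and |DW| = 24.2 together: it lies at the intersection of circle(Z, 32.6) and circle(W, 24.2). With |ZW| = 49.21, the foot of the radical line on ZW is 29.45 from Z and the perpendicular offset is √(32.6² − 29.45²) = 13.97. Taking the right-of-ZW solution: D = (22.98, -1.914).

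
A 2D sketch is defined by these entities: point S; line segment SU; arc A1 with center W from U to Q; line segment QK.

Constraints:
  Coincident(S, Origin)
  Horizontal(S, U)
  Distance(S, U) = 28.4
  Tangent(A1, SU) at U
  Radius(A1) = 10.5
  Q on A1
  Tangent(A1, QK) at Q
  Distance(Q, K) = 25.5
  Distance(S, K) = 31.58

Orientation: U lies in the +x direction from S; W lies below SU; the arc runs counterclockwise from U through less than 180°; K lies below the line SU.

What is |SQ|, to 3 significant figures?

19.8

S is at the origin; S and U share the same y with |SU| = 28.4 and U on the +x side, so U = (28.4, 0.00). The tangent condition forces WU to be normal to SU, so W = U + (0, -10.5) = (28.4, -10.5). Since WQ ⟂ QK (tangency), |WK| = √(10.5² + 25.5²) = 27.6 regardless of where Q sits on A1. So K lies on both circle(S, 31.58) and circle(W, 27.6); the below-SU intersection is K = (9.13, -30.2). Q is the foot of the tangent from K: Q = (18.7, -6.58).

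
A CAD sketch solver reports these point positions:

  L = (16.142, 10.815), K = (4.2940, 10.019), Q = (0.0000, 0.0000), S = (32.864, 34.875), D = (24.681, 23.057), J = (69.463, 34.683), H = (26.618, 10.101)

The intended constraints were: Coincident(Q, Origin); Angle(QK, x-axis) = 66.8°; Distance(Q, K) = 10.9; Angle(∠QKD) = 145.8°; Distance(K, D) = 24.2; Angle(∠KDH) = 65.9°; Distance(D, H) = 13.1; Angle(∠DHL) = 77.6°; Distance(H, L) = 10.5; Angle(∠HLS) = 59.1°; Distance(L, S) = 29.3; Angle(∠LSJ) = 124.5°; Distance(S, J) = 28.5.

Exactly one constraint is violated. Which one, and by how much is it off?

Distance(S, J) = 28.5 — off by 8.10.

Q = (0.00, 0.00) ✓; QK at 66.80° ✓; |QK| = 10.90 ✓; ∠QKD = 145.8° ✓; |KD| = 24.20 ✓; ∠KDH = 65.90° ✓; |DH| = 13.10 ✓; ∠DHL = 77.60° ✓; |HL| = 10.50 ✓; ∠HLS = 59.10° ✓; |LS| = 29.30 ✓; ∠LSJ = 124.5° ✓; |SJ| = 36.60 ✗.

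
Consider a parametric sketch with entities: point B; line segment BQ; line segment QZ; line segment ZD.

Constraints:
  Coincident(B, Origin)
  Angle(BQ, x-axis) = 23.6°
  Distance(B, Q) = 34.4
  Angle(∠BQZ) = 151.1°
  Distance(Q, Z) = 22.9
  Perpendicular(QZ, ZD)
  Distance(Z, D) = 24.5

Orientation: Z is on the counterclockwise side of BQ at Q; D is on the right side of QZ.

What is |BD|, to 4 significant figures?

67.10

B is at the origin; BQ runs at 23.6° with length 34.4, so Q = 34.4·(cos 23.6°, sin 23.6°) = (31.52, 13.77). ∠BQZ = 151.1°, so QZ runs at 23.6° + (180° − 151.1°) = 52.50° from the x-axis; with |QZ| = 22.9, Z = Q + 22.9·(cos 52.50°, sin 52.50°) = (45.46, 31.94). QZ ⟂ ZD; with |ZD| = 24.5 on the right of QZ, D = Z + 24.5·(0.7934, -0.6088) = (64.90, 17.03). Then |BD| = |D − B| = 67.10.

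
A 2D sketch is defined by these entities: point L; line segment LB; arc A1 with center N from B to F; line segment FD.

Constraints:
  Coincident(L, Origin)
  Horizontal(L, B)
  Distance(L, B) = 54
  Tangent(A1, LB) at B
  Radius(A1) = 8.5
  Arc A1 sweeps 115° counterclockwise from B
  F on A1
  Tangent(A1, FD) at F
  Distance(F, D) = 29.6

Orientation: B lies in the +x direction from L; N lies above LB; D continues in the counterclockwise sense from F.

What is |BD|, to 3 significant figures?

39.2

On A1, B sits at bearing -90° from N; a 115° counterclockwise sweep puts F at bearing 25°, so F = N + 8.5·(cos 25°, sin 25°) = (61.7, 12.1). Tangency of A1 to FD means the radius NF is perpendicular to FD, so FD runs along (−sin 25°, cos 25°); with |FD| = 29.6, D = (49.2, 38.9). Then |BD| = |D − B| = 39.2.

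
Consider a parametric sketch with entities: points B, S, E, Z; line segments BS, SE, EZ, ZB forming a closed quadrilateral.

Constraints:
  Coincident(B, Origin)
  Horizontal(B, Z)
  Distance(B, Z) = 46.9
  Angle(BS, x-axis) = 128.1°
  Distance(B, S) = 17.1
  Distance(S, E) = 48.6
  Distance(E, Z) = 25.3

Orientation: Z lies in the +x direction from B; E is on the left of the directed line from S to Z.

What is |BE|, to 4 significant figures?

43.76

B is at the origin; BZ is horizontal with |BZ| = 46.9 and Z in +x, so Z = (46.9, 0). BS runs at 128.1° with |BS| = 17.1, so S = (-10.55, 13.46). E is determined by |SE| = 48.6 and |EZ| = 25.3 together: it lies at the intersection of circle(S, 48.6) and circle(Z, 25.3). With |SZ| = 59.01, the foot of the radical line on SZ is 44.09 from S and the perpendicular offset is √(48.6² − 44.09²) = 20.44. Taking the left-of-SZ solution: E = (37.04, 23.30).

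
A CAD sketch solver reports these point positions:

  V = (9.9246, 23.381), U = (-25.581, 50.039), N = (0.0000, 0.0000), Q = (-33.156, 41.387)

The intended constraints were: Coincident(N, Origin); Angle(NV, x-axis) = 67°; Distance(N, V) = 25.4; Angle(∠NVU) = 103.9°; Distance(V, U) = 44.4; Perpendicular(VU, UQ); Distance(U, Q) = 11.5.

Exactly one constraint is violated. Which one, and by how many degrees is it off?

Perpendicular(VU, UQ) — off by 4.30°.

N = (0.00, 0.00) ✓; NV at 67.00° ✓; |NV| = 25.40 ✓; ∠NVU = 103.9° ✓; |VU| = 44.40 ✓; ∠(VU, UQ) = 85.70° ✗; |UQ| = 11.50 ✓.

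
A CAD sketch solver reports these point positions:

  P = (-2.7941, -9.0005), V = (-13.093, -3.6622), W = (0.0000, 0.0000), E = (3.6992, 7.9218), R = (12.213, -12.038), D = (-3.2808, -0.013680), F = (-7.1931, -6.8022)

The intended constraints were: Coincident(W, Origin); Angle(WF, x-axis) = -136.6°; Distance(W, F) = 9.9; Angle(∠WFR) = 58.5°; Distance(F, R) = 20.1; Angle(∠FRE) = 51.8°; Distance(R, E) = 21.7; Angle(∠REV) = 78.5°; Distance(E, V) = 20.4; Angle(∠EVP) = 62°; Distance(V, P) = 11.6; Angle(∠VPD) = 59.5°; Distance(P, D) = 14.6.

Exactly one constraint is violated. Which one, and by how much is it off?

Distance(P, D) = 14.6 — off by 5.60.

W = (0.00, 0.00) ✓; WF at -136.6° ✓; |WF| = 9.900 ✓; ∠WFR = 58.50° ✓; |FR| = 20.10 ✓; ∠FRE = 51.80° ✓; |RE| = 21.70 ✓; ∠REV = 78.50° ✓; |EV| = 20.40 ✓; ∠EVP = 62.00° ✓; |VP| = 11.60 ✓; ∠VPD = 59.50° ✓; |PD| = 9.000 ✗.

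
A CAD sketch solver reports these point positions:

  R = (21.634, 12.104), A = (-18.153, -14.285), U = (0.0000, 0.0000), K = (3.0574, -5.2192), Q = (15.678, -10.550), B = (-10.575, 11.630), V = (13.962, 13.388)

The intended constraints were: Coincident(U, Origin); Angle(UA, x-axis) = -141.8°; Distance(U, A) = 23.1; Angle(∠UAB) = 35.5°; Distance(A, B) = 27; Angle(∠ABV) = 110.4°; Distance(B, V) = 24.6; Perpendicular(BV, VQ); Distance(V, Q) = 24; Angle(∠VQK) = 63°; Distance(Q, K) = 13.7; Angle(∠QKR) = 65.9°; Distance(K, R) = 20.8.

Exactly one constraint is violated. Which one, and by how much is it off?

Distance(K, R) = 20.8 — off by 4.60.

U = (0.00, 0.00) ✓; UA at -141.8° ✓; |UA| = 23.10 ✓; ∠UAB = 35.50° ✓; |AB| = 27.00 ✓; ∠ABV = 110.4° ✓; |BV| = 24.60 ✓; ∠(BV, VQ) = 90.00° ✓; |VQ| = 24.00 ✓; ∠VQK = 63.00° ✓; |QK| = 13.70 ✓; ∠QKR = 65.90° ✓; |KR| = 25.40 ✗.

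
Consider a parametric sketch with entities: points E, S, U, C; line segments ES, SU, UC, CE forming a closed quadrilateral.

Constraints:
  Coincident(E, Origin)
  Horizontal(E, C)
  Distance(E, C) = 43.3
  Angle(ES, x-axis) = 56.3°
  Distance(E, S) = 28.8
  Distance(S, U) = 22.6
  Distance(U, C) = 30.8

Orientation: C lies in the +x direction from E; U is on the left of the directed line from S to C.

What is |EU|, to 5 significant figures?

48.338

Checks: |SU| = 22.60 ✓; |UC| = 30.80 ✓.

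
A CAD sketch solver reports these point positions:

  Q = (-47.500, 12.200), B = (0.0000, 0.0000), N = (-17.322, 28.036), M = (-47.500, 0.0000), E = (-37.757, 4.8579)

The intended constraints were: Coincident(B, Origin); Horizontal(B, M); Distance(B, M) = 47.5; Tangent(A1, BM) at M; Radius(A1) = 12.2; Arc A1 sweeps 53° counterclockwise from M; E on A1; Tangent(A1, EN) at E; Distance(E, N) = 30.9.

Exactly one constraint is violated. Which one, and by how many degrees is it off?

Tangent(A1, EN) at E — off by 4.40°.

B = (0.00, 0.00) ✓; B.y = 0.00, M.y = 0.00 ✓; |BM| = 47.50 ✓; ∠(QM, MB) = 90.00° ✓; |QM| = 12.20 ✓; bearing(Q→E) − bearing(Q→M) = 53.00° ✓; |QE| = 12.20 ✓; ∠(QE, EN) = 94.40° ✗; |EN| = 30.90 ✓.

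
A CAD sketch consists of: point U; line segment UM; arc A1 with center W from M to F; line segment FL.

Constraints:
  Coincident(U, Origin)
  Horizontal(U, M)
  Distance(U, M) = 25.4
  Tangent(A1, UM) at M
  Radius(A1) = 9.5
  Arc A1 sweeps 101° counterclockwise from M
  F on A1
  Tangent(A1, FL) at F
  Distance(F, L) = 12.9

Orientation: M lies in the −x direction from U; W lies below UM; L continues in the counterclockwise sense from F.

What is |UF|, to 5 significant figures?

36.522

U is at the origin; UM is horizontal with |UM| = 25.4 and M on the −x side, so M = (-25.400, 0.0000). Since A1 is tangent to UM there, WM ⟂ UM, so W = M + (0, -9.5) = (-25.400, -9.5000). On A1, M sits at bearing 90° from W; a 101° counterclockwise sweep puts F at bearing 191°, so F = W + 9.5·(cos 191°, sin 191°) = (-34.725, -11.313). Then |UF| = |F − U| = 36.522.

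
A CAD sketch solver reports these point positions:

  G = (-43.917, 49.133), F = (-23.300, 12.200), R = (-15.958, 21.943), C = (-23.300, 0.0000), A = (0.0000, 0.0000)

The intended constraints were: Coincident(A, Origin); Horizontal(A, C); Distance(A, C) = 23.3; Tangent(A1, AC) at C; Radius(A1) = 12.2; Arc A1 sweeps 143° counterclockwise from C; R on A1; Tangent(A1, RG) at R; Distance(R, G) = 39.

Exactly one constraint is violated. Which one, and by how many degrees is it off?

Tangent(A1, RG) at R — off by 7.20°.

A = (0.00, 0.00) ✓; A.y = 0.00, C.y = 0.00 ✓; |AC| = 23.30 ✓; ∠(FC, CA) = 90.00° ✓; |FC| = 12.20 ✓; bearing(F→R) − bearing(F→C) = 143.0° ✓; |FR| = 12.20 ✓; ∠(FR, RG) = 97.20° ✗; |RG| = 39.00 ✓.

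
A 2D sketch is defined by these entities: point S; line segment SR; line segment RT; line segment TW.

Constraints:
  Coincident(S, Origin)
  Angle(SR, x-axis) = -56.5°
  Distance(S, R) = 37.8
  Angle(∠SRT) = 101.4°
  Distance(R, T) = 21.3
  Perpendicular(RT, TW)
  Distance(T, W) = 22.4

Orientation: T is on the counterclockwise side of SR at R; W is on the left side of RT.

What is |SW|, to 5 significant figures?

32.288

∠SRT = 101.4°, so RT runs at -56.5° + (180° − 101.4°) = 22.100° from the x-axis; with |RT| = 21.3, T = R + 21.3·(cos 22.100°, sin 22.100°) = (40.598, -23.507). RT ⟂ TW; with |TW| = 22.4 on the left of RT, W = T + 22.4·(-0.37622, 0.92653) = (32.171, -2.7531). Then |SW| = |W − S| = 32.288.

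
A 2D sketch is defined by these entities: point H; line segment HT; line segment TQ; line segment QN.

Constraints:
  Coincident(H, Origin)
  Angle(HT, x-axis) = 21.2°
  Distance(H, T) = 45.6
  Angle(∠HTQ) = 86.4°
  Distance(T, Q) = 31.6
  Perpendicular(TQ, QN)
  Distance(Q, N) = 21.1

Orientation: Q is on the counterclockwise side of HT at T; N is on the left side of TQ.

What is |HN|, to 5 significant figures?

37.705

∠HTQ = 86.4°, so TQ runs at 21.2° + (180° − 86.4°) = 114.80° from the x-axis; with |TQ| = 31.6, Q = T + 31.6·(cos 114.80°, sin 114.80°) = (29.259, 45.176). TQ ⟂ QN; with |QN| = 21.1 on the left of TQ, N = Q + 21.1·(-0.90778, -0.41945) = (10.105, 36.325). Then |HN| = |N − H| = 37.705.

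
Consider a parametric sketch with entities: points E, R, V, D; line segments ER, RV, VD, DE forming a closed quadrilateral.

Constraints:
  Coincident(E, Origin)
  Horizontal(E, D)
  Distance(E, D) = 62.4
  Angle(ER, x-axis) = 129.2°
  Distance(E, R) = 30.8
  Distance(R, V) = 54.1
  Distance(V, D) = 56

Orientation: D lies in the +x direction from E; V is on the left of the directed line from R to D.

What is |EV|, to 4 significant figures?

54.68

Checks: |RV| = 54.10 ✓; |VD| = 56.00 ✓.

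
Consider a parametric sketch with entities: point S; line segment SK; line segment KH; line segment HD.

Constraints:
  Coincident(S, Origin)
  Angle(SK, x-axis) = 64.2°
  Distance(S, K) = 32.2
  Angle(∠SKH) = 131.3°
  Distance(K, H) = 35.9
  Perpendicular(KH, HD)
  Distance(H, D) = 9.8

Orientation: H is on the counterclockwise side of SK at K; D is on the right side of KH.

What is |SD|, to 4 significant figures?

66.50

S is at the origin; SK runs at 64.2° with length 32.2, so K = 32.2·(cos 64.2°, sin 64.2°) = (14.01, 28.99). ∠SKH = 131.3°, so KH runs at 64.2° + (180° − 131.3°) = 112.9° from the x-axis; with |KH| = 35.9, H = K + 35.9·(cos 112.9°, sin 112.9°) = (0.04489, 62.06). KH ⟂ HD; with |HD| = 9.8 on the right of KH, D = H + 9.8·(0.9212, 0.3891) = (9.073, 65.87). Then |SD| = |D − S| = 66.50.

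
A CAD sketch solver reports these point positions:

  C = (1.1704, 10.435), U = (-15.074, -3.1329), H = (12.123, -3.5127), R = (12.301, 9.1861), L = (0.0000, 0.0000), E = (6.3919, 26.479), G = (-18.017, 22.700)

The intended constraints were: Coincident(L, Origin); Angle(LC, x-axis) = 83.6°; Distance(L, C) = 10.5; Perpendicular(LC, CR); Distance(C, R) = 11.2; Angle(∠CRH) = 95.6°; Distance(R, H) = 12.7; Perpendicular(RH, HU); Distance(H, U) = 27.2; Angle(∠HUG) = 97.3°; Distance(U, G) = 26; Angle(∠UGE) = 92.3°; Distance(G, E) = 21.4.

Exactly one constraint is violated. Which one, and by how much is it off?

Distance(G, E) = 21.4 — off by 3.30.

L = (0.00, 0.00) ✓; LC at 83.60° ✓; |LC| = 10.50 ✓; ∠(LC, CR) = 90.00° ✓; |CR| = 11.20 ✓; ∠CRH = 95.60° ✓; |RH| = 12.70 ✓; ∠(RH, HU) = 90.00° ✓; |HU| = 27.20 ✓; ∠HUG = 97.30° ✓; |UG| = 26.00 ✓; ∠UGE = 92.30° ✓; |GE| = 24.70 ✗.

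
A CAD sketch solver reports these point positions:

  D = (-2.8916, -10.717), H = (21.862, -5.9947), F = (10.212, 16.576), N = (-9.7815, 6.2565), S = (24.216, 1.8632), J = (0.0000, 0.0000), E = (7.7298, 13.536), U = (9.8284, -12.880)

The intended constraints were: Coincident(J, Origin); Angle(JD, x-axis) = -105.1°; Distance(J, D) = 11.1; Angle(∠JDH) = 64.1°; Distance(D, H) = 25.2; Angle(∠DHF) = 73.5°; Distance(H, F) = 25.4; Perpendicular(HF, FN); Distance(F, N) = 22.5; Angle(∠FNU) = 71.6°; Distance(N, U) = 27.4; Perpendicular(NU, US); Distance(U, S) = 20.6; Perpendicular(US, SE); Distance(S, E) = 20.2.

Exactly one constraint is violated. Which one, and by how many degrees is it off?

Perpendicular(US, SE) — off by 9.00°.

J = (0.00, 0.00) ✓; JD at -105.1° ✓; |JD| = 11.10 ✓; ∠JDH = 64.10° ✓; |DH| = 25.20 ✓; ∠DHF = 73.50° ✓; |HF| = 25.40 ✓; ∠(HF, FN) = 90.00° ✓; |FN| = 22.50 ✓; ∠FNU = 71.60° ✓; |NU| = 27.40 ✓; ∠(NU, US) = 90.00° ✓; |US| = 20.60 ✓; ∠(US, SE) = 99.00° ✗; |SE| = 20.20 ✓.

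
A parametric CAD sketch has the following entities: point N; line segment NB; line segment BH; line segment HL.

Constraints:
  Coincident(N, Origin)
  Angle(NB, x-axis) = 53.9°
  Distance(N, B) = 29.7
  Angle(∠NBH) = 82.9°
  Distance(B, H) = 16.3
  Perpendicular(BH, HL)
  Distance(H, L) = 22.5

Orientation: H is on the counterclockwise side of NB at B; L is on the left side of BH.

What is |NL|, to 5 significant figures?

14.426

N is at the origin; NB runs at 53.9° with length 29.7, so B = 29.7·(cos 53.9°, sin 53.9°) = (17.499, 23.997). ∠NBH = 82.9°, so BH runs at 53.9° + (180° − 82.9°) = 151.00° from the x-axis; with |BH| = 16.3, H = B + 16.3·(cos 151.00°, sin 151.00°) = (3.2428, 31.900). The perpendicularity gives HL at right angles to BH; with |HL| = 22.5 on the left of BH, L = H + 22.5·(-0.48481, -0.87462) = (-7.6654, 12.221). Then |NL| = |L − N| = 14.426.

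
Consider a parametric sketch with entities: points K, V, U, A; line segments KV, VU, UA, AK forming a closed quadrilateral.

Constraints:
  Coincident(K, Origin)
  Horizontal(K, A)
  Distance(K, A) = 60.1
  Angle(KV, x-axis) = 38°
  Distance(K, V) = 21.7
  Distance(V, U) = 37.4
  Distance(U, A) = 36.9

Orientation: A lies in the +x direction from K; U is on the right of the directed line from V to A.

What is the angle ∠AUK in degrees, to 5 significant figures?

108.43°

Checks: |VU| = 37.40 ✓; |UA| = 36.90 ✓.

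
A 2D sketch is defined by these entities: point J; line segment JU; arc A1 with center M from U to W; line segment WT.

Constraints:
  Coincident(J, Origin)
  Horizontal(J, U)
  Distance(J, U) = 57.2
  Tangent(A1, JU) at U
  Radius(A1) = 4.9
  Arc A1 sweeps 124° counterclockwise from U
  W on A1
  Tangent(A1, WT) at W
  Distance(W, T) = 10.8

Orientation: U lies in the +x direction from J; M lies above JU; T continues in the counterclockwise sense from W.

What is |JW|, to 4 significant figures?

61.74

J is at the origin; J and U share the same y with |JU| = 57.2 and U on the +x side, so U = (57.20, 0.000). The tangent condition forces MU to be normal to JU, so M = U + (0, 4.9) = (57.20, 4.900). On A1, U sits at bearing -90° from M; a 124° counterclockwise sweep puts W at bearing 34°, so W = M + 4.9·(cos 34°, sin 34°) = (61.26, 7.640). Then |JW| = |W − J| = 61.74.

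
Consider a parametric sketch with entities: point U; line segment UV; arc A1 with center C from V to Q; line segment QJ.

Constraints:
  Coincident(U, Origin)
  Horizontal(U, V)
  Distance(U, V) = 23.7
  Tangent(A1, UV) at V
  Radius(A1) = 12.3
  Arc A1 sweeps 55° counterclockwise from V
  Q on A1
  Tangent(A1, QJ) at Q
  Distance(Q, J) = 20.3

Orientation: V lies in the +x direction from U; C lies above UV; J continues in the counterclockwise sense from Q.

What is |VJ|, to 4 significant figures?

30.83

U is at the origin; U and V share the same y with |UV| = 23.7 and V on the +x side, so V = (23.70, 0.000). A1 meets UV tangentially, so CV is at right angles to UV, so C = V + (0, 12.3) = (23.70, 12.30). On A1, V sits at bearing -90° from C; a 55° counterclockwise sweep puts Q at bearing -35°, so Q = C + 12.3·(cos -35°, sin -35°) = (33.78, 5.245). A1 meets QJ tangentially, so CQ is at right angles to QJ, so QJ runs along (−sin -35°, cos -35°); with |QJ| = 20.3, J = (45.42, 21.87). Then |VJ| = |J − V| = 30.83.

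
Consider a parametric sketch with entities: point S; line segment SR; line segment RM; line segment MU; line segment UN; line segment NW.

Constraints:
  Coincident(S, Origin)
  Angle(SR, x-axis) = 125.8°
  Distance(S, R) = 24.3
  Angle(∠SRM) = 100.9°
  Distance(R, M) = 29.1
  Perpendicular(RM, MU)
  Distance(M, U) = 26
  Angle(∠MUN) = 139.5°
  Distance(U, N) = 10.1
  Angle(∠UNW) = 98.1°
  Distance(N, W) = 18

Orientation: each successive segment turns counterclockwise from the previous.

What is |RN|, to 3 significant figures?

40.5

S is at the origin; SR runs at 125.8° with length 24.3, so R = (-14.2, 19.7). ∠SRM = 100.9° gives RM at -155° from the x-axis; with |RM| = 29.1, M = (-40.6, 7.46). RM ⟂ MU, so MU runs at -65.1°; with |MU| = 26.0, U = (-29.7, -16.1). ∠MUN = 139.5° gives UN at -24.6° from the x-axis; with |UN| = 10.1, N = (-20.5, -20.3). Then |RN| = |N − R| = 40.5.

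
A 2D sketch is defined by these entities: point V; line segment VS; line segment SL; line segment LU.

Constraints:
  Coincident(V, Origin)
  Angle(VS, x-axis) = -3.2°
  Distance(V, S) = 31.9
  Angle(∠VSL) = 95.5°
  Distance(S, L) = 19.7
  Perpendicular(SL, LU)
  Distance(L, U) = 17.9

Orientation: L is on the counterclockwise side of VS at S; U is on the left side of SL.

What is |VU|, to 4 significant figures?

26.64

V is at the origin; VS runs at -3.2° with length 31.9, so S = 31.9·(cos -3.2°, sin -3.2°) = (31.85, -1.781). ∠VSL = 95.5°, so SL runs at -3.2° + (180° − 95.5°) = 81.30° from the x-axis; with |SL| = 19.7, L = S + 19.7·(cos 81.30°, sin 81.30°) = (34.83, 17.69). SL is perpendicular to LU; with |LU| = 17.9 on the left of SL, U = L + 17.9·(-0.9885, 0.1513) = (17.14, 20.40). Then |VU| = |U − V| = 26.64.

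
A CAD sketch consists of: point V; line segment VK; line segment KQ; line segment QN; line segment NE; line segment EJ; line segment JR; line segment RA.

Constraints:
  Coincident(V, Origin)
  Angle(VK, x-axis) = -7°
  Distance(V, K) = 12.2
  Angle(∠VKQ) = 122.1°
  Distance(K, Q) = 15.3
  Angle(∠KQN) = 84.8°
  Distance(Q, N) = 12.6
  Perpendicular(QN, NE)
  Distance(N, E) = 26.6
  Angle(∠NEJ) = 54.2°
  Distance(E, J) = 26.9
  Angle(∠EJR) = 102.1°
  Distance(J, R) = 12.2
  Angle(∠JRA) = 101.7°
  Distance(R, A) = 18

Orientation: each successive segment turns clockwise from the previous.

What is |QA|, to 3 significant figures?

13.7

V is at the origin; VK runs at -7.0° with length 12.2, so K = (12.1, -1.49). ∠VKQ = 122.1° gives KQ at -64.9° from the x-axis; with |KQ| = 15.3, Q = (18.6, -15.3). ∠KQN = 84.8° gives QN at -160° from the x-axis; with |QN| = 12.6, N = (6.75, -19.6). QN ⟂ NE, so NE runs at 110°; with |NE| = 26.6, E = (-2.30, 5.38). ∠NEJ = 54.2° gives EJ at -15.9° from the x-axis; with |EJ| = 26.9, J = (23.6, -1.99). ∠EJR = 102.1° gives JR at -93.8° from the x-axis; with |JR| = 12.2, R = (22.8, -14.2). ∠JRA = 101.7° gives RA at -172° from the x-axis; with |RA| = 18.0, A = (4.93, -16.6). Then |QA| = |A − Q| = 13.7.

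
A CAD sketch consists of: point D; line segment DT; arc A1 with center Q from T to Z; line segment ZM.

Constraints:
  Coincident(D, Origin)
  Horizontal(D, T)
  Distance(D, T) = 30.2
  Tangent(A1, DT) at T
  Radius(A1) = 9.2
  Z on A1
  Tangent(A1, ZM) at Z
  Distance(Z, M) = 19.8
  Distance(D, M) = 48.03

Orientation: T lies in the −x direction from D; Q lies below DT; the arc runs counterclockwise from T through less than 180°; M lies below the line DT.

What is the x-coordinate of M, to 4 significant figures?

-37.76

D is at the origin; D and T share the same y with |DT| = 30.2 and T on the −x side, so T = (-30.20, 0.000). Since A1 is tangent to DT there, QT ⟂ DT, so Q = T + (0, -9.2) = (-30.20, -9.200). Since QZ ⟂ ZM (tangency), |QM| = √(9.2² + 19.8²) = 21.83 regardless of where Z sits on A1. So M lies on both circle(D, 48.03) and circle(Q, 21.83); the below-DT intersection is M = (-37.76, -29.68). Z is the foot of the tangent from M: Z = (-39.37, -9.948).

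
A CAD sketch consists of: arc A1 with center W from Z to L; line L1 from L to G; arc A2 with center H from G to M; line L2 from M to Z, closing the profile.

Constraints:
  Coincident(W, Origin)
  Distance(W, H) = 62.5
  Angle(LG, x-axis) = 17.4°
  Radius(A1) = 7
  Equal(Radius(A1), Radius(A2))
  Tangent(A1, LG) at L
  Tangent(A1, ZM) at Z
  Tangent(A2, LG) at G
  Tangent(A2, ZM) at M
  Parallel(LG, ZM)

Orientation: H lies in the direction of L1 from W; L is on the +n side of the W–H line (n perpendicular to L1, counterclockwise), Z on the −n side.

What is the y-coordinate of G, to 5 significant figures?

25.370

The slot axis is L1's direction at 17.4°, so u = (cos 17.4°, sin 17.4°) = (0.95424, 0.29904) and n = (−sin 17.4°, cos 17.4°) = (-0.29904, 0.95424). W is at the origin and H lies 62.5 along u from W, so H = 62.5·u = (59.640, 18.690). Tangency of A1 to both parallel lines with radius 7.0 puts L and Z at W ± 7.0·n: L = (-2.0933, 6.6797), Z = (2.0933, -6.6797). Equal radii place G and M the same way about H: G = H + 7.0·n = (57.547, 25.370), M = H − 7.0·n = (61.733, 12.010). So G.y = 25.370.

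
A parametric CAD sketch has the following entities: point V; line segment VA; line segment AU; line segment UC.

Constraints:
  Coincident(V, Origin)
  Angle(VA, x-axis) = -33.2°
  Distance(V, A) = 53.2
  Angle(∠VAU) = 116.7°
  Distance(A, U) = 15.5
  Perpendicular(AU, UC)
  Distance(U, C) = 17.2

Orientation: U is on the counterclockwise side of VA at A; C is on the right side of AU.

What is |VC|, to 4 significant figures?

75.78

V is at the origin; VA runs at -33.2° with length 53.2, so A = 53.2·(cos -33.2°, sin -33.2°) = (44.52, -29.13). ∠VAU = 116.7°, so AU runs at -33.2° + (180° − 116.7°) = 30.10° from the x-axis; with |AU| = 15.5, U = A + 15.5·(cos 30.10°, sin 30.10°) = (57.93, -21.36). The perpendicularity gives UC at right angles to AU; with |UC| = 17.2 on the right of AU, C = U + 17.2·(0.5015, -0.8652) = (66.55, -36.24). Then |VC| = |C − V| = 75.78.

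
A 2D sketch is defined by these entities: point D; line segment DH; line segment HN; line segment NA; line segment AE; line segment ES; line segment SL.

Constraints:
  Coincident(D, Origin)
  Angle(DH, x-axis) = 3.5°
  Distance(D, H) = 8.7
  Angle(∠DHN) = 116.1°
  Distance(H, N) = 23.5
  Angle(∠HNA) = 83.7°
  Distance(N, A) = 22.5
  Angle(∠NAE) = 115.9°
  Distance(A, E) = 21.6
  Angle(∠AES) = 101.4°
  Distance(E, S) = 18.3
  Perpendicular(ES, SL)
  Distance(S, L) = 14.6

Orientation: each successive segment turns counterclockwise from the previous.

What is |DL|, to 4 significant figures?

7.729

∠AES = 101.4° gives ES at -53.60° from the x-axis; with |ES| = 18.3, S = (-7.531, -2.189). The perpendicularity gives SL at right angles to ES, so SL runs at 36.40°; with |SL| = 14.6, L = (4.221, 6.475). Then |DL| = |L − D| = 7.729.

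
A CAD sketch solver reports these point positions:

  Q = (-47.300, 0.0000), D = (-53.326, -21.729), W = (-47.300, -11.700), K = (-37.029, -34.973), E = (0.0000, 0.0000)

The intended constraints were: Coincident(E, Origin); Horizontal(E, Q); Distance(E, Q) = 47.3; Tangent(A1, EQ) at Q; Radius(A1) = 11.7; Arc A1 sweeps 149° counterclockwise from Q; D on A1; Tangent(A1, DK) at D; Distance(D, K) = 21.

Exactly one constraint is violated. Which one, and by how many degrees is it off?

Tangent(A1, DK) at D — off by 8.10°.

E = (0.00, 0.00) ✓; E.y = 0.00, Q.y = 0.00 ✓; |EQ| = 47.30 ✓; ∠(WQ, QE) = 90.00° ✓; |WQ| = 11.70 ✓; bearing(W→D) − bearing(W→Q) = 149.0° ✓; |WD| = 11.70 ✓; ∠(WD, DK) = 98.10° ✗; |DK| = 21.00 ✓.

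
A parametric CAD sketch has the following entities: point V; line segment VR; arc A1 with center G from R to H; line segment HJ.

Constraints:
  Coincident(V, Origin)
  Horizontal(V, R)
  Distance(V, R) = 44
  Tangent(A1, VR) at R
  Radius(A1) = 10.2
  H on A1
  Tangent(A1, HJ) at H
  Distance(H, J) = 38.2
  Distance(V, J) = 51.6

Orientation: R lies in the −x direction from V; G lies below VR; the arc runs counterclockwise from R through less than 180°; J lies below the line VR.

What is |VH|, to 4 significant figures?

54.22

V is at the origin; V and R share the same y with |VR| = 44.0 and R on the −x side, so R = (-44.00, 0.000). A1 meets VR tangentially, so GR is at right angles to VR, so G = R + (0, -10.2) = (-44.00, -10.20). Since GH ⟂ HJ (tangency), |GJ| = √(10.2² + 38.2²) = 39.54 regardless of where H sits on A1. So J lies on both circle(V, 51.6) and circle(G, 39.54); the below-VR intersection is J = (-25.24, -45.00). H is the foot of the tangent from J: H = (-51.43, -17.19).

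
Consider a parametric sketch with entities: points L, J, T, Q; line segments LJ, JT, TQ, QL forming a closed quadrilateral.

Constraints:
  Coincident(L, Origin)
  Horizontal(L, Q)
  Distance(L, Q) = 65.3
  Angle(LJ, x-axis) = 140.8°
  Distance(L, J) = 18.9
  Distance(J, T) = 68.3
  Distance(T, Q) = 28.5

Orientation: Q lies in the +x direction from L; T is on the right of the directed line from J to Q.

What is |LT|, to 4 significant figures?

49.87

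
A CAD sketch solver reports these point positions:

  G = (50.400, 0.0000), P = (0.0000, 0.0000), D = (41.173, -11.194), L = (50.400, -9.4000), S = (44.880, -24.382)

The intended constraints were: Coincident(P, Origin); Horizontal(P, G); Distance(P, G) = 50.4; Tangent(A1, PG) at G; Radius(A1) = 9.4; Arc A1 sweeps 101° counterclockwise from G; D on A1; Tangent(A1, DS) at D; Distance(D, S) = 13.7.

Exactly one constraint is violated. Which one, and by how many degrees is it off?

Tangent(A1, DS) at D — off by 4.70°.

P = (0.00, 0.00) ✓; P.y = 0.00, G.y = 0.00 ✓; |PG| = 50.40 ✓; ∠(LG, GP) = 90.00° ✓; |LG| = 9.400 ✓; bearing(L→D) − bearing(L→G) = 101.0° ✓; |LD| = 9.400 ✓; ∠(LD, DS) = 85.30° ✗; |DS| = 13.70 ✓.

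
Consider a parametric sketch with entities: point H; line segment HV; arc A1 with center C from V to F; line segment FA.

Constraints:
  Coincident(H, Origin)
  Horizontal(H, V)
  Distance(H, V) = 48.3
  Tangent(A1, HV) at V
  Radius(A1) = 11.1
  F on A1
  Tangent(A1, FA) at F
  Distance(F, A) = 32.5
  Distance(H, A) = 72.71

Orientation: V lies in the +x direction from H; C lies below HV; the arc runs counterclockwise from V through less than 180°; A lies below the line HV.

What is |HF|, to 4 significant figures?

42.91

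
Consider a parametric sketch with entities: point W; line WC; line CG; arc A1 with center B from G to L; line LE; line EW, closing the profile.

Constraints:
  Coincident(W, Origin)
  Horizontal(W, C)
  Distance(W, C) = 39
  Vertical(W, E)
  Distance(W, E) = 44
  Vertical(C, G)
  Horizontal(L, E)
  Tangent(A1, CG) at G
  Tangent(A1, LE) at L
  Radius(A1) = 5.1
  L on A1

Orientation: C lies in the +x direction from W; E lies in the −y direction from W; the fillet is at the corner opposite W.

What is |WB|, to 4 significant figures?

51.60

WE is vertical with |WE| = 44.0 and E on the −y side, so E = (0.000, -44.00). The virtual corner opposite W is at (39.00, -44.00). The tangent condition forces BG to be normal to CG and A1 meets LE tangentially, so BL is at right angles to LE, with radius 5.1, so the center B sits 5.1 in from both sides at B = (33.90, -38.90). Then |WB| = |B − W| = 51.60.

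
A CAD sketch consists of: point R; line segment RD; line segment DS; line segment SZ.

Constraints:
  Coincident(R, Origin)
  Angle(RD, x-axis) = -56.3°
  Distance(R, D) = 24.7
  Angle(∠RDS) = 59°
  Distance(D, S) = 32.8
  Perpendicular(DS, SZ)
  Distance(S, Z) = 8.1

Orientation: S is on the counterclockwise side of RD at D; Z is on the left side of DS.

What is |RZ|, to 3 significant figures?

24.0

∠RDS = 59.0°, so DS runs at -56.3° + (180° − 59.0°) = 64.7° from the x-axis; with |DS| = 32.8, S = D + 32.8·(cos 64.7°, sin 64.7°) = (27.7, 9.10). The perpendicularity gives SZ at right angles to DS; with |SZ| = 8.1 on the left of DS, Z = S + 8.1·(-0.904, 0.427) = (20.4, 12.6). Then |RZ| = |Z − R| = 24.0.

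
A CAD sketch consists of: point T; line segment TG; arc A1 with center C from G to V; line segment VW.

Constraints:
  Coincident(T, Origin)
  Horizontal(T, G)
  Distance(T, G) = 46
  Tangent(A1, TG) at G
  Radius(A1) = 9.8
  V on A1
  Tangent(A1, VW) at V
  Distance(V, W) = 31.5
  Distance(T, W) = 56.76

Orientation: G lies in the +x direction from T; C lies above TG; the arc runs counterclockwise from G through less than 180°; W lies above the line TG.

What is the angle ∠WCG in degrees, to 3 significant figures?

167°

T is at the origin; T and G share the same y with |TG| = 46.0 and G on the +x side, so G = (46.0, 0.00). The tangent condition forces CG to be normal to TG, so C = G + (0, 9.8) = (46.0, 9.80). Since CV ⟂ VW (tangency), |CW| = √(9.8² + 31.5²) = 33.0 regardless of where V sits on A1. So W lies on both circle(T, 56.76) and circle(C, 33.0); the above-TG intersection is W = (38.3, 41.9). V is the foot of the tangent from W: V = (54.4, 14.8).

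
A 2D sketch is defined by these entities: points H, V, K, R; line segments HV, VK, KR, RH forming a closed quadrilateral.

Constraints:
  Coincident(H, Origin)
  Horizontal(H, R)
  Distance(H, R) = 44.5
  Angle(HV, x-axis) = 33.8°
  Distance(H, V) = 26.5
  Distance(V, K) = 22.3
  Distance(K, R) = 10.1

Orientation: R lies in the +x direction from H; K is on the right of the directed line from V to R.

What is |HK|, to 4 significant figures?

35.15

H is at the origin; HR is horizontal with |HR| = 44.5 and R in +x, so R = (44.5, 0). HV runs at 33.8° with |HV| = 26.5, so V = (22.02, 14.74). K is determined by |VK| = 22.3 and |KR| = 10.1 together: it lies at the intersection of circle(V, 22.3) and circle(R, 10.1). With |VR| = 26.88, the foot of the radical line on VR is 20.79 from V and the perpendicular offset is √(22.3² − 20.79²) = 8.058. Taking the right-of-VR solution: K = (34.99, -3.400).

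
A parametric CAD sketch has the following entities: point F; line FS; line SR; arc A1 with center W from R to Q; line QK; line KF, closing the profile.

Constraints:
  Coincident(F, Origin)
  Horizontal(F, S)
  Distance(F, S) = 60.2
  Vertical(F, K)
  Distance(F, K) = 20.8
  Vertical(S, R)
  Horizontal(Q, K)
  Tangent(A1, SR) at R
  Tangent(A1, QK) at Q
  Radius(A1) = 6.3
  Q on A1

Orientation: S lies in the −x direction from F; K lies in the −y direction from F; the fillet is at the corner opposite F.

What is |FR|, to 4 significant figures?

61.92

The virtual corner opposite F is at (-60.20, -20.80). Tangency of A1 to SR means the radius WR is perpendicular to SR and since A1 is tangent to QK there, WQ ⟂ QK, with radius 6.3, so the center W sits 6.3 in from both sides at W = (-53.90, -14.50). That places the tangent points at R = (-60.20, -14.50) on SR and Q = (-53.90, -20.80) on QK. Then |FR| = |R − F| = 61.92.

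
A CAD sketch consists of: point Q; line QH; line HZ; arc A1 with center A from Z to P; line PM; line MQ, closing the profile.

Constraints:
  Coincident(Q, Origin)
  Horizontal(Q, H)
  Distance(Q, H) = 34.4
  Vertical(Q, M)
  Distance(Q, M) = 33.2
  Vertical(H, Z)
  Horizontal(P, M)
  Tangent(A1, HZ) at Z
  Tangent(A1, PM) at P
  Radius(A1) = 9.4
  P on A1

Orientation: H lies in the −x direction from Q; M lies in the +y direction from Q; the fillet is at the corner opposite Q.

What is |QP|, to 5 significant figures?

41.560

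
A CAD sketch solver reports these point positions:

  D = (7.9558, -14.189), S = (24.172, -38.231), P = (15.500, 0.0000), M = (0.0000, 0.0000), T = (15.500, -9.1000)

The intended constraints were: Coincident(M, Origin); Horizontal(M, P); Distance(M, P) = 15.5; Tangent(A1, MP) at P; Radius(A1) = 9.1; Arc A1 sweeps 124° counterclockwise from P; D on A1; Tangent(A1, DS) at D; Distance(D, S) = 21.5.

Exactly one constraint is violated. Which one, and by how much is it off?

Distance(D, S) = 21.5 — off by 7.50.

M = (0.00, 0.00) ✓; M.y = 0.00, P.y = 0.00 ✓; |MP| = 15.50 ✓; ∠(TP, PM) = 90.00° ✓; |TP| = 9.100 ✓; bearing(T→D) − bearing(T→P) = 124.0° ✓; |TD| = 9.100 ✓; ∠(TD, DS) = 90.00° ✓; |DS| = 29.00 ✗.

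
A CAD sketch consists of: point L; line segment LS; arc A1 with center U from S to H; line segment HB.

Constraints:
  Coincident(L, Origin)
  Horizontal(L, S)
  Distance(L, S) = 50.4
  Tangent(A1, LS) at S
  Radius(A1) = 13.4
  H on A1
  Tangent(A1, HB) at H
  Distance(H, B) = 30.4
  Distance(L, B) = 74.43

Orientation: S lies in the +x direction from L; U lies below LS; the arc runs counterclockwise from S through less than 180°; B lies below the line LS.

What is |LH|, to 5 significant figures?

45.470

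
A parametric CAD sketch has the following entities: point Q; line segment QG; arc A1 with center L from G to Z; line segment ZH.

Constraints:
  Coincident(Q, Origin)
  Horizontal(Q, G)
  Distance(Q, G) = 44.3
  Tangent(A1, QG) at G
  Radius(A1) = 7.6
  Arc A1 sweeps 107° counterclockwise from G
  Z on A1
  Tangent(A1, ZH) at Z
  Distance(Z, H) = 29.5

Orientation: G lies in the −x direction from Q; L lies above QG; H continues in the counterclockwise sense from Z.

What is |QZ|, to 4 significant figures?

38.31

A1 meets QG tangentially, so LG is at right angles to QG, so L = G + (0, 7.6) = (-44.30, 7.600). On A1, G sits at bearing -90° from L; a 107° counterclockwise sweep puts Z at bearing 17°, so Z = L + 7.6·(cos 17°, sin 17°) = (-37.03, 9.822). Then |QZ| = |Z − Q| = 38.31.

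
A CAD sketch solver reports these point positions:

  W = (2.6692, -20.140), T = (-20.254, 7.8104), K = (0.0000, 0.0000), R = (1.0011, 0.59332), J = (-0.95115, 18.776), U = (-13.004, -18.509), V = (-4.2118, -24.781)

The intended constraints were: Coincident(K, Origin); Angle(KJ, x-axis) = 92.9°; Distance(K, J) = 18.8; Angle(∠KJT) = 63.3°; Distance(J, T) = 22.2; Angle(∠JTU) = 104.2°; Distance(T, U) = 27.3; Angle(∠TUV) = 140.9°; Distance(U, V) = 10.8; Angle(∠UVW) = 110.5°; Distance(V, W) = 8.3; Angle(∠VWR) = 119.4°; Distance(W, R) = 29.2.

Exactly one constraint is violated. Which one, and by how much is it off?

Distance(W, R) = 29.2 — off by 8.40.

K = (0.00, 0.00) ✓; KJ at 92.90° ✓; |KJ| = 18.80 ✓; ∠KJT = 63.30° ✓; |JT| = 22.20 ✓; ∠JTU = 104.2° ✓; |TU| = 27.30 ✓; ∠TUV = 140.9° ✓; |UV| = 10.80 ✓; ∠UVW = 110.5° ✓; |VW| = 8.300 ✓; ∠VWR = 119.4° ✓; |WR| = 20.80 ✗.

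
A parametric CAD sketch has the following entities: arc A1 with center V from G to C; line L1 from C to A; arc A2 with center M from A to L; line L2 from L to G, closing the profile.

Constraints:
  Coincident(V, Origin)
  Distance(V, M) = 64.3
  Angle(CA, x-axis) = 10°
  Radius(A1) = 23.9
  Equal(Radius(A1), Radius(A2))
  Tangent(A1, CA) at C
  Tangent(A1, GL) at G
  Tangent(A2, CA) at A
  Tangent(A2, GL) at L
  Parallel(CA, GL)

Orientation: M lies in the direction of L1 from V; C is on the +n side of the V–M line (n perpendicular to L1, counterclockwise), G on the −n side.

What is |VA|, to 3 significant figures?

68.6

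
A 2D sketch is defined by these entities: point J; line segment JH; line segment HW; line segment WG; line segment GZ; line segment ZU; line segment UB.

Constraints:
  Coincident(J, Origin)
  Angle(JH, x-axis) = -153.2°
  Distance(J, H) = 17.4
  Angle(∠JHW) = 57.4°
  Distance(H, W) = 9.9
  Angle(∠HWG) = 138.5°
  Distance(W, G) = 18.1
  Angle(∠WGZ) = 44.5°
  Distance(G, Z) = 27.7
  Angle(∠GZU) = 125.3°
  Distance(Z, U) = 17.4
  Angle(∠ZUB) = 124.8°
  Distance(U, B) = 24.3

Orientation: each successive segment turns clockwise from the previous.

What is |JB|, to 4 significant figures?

41.86

J is at the origin; JH runs at -153.2° with length 17.4, so H = (-15.53, -7.845). ∠JHW = 57.4° gives HW at 84.20° from the x-axis; with |HW| = 9.9, W = (-14.53, 2.004). ∠HWG = 138.5° gives WG at 42.70° from the x-axis; with |WG| = 18.1, G = (-1.229, 14.28). ∠WGZ = 44.5° gives GZ at -92.80° from the x-axis; with |GZ| = 27.7, Z = (-2.582, -13.39). ∠GZU = 125.3° gives ZU at -147.5° from the x-axis; with |ZU| = 17.4, U = (-17.26, -22.74). ∠ZUB = 124.8° gives UB at 157.3° from the x-axis; with |UB| = 24.3, B = (-39.67, -13.36). Then |JB| = |B − J| = 41.86.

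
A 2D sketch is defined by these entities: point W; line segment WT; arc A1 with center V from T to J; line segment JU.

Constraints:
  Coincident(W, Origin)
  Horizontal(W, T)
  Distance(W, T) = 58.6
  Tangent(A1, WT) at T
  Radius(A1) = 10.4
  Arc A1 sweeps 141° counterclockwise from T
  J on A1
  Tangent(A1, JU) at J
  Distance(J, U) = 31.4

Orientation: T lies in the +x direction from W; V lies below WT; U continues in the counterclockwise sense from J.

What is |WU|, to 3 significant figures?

85.5

On A1, T sits at bearing 90° from V; a 141° counterclockwise sweep puts J at bearing 231°, so J = V + 10.4·(cos 231°, sin 231°) = (52.1, -18.5). The tangent condition forces VJ to be normal to JU, so JU runs along (−sin 231°, cos 231°); with |JU| = 31.4, U = (76.5, -38.2). Then |WU| = |U − W| = 85.5.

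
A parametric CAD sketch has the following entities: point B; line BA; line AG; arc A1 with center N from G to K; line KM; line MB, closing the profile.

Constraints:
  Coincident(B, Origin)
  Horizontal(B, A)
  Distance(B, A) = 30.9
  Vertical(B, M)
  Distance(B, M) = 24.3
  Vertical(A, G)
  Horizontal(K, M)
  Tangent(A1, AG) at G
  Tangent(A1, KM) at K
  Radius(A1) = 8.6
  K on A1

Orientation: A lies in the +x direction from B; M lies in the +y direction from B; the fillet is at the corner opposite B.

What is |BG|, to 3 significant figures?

34.7

The virtual corner opposite B is at (30.9, 24.3). Since A1 is tangent to AG there, NG ⟂ AG and the tangent condition forces NK to be normal to KM, with radius 8.6, so the center N sits 8.6 in from both sides at N = (22.3, 15.7). That places the tangent points at G = (30.9, 15.7) on AG and K = (22.3, 24.3) on KM. Then |BG| = |G − B| = 34.7.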